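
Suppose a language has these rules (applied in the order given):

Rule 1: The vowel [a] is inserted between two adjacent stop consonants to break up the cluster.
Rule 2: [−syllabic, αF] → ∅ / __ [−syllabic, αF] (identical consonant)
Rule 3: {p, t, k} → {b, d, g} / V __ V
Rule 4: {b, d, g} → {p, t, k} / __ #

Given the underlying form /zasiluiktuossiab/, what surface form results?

zasiluigaduosiap

Rule 1 (stop-cluster a-epenthesis): /k/ and /t/ form a stop–stop cluster, so [a] is inserted between them. /zasiluiktuossiab/ → zasiluikatuossiab.
Rule 2 (degemination): /ss/ is a geminate; the first /s/ deletes. /zasiluikatuossiab/ → zasiluikatuosiab.
Rule 3 (intervocalic voicing): /k/ is a voiceless stop between vowels /i/ and /a/, so it voices to [g]. /t/ is a voiceless stop between vowels /a/ and /u/, so it voices to [d]. /zasiluikatuosiab/ → zasiluigaduosiab.
Rule 4 (final devoicing): /b/ is a voiced stop in word-final position, so it devoices to [p]. /zasiluigaduosiab/ → zasiluigaduosiap.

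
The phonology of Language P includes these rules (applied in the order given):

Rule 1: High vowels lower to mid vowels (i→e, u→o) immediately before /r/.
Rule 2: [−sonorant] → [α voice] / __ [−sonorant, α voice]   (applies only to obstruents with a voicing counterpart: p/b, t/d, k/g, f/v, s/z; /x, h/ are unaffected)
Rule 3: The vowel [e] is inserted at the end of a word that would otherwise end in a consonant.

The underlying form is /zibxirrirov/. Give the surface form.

Rule 1 (pre-rhotic lowering): /i/ is a high vowel immediately before /r/, so it lowers to [e]. /i/ is a high vowel immediately before /r/, so it lowers to [e]. /zibxirrirov/ → zibxerrerov.
Rule 2 (regressive voicing assimilation): /b/ precedes the voiceless obstruent /x/, so it devoices to [p] by assimilation. /zibxerrerov/ → zipxerrerov.
Rule 3 (final e-epenthesis): the form ends in the consonant /v/, so [e] is inserted word-finally. /zipxerrerov/ → zipxerrerove.

zipxerrerove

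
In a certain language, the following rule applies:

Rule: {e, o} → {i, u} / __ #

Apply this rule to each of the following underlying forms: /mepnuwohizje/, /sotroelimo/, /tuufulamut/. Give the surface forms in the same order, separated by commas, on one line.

mepnuwohizji, sotroelimu, tuufulamut

/mepnuwohizje/: /e/ is a mid vowel in word-final position, so it raises to [i]. → [mepnuwohizji].
/sotroelimo/: /o/ is a mid vowel in word-final position, so it raises to [u]. → [sotroelimu].
/tuufulamut/: the rule's environment is not met; surfaces unchanged as [tuufulamut].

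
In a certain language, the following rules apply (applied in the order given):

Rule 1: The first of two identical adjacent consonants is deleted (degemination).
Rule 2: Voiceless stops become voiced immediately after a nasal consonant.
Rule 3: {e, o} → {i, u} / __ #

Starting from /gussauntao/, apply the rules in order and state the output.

Rule 1 (degemination): /ss/ is a geminate; the first /s/ deletes. /gussauntao/ → gusauntao.
Rule 2 (post-nasal voicing): /t/ is a voiceless stop immediately after the nasal /n/, so it voices to [d]. /gusauntao/ → gusaundao.
Rule 3 (final vowel raising): /o/ is a mid vowel in word-final position, so it raises to [u]. /gusaundao/ → gusaundau.

gusaundau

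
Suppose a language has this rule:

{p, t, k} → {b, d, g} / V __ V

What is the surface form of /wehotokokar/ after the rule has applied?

/t/ is a voiceless stop between vowels /o/ and /o/, so it voices to [d].
/k/ is a voiceless stop between vowels /o/ and /o/, so it voices to [g].
/k/ is a voiceless stop between vowels /o/ and /a/, so it voices to [g].
Surface form: [wehodogogar].

wehodogogar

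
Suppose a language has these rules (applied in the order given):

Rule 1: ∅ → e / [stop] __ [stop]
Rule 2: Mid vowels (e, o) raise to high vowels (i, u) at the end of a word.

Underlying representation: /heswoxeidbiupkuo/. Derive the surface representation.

Rule 1 (stop-cluster e-epenthesis): /d/ and /b/ form a stop–stop cluster, so [e] is inserted between them. /p/ and /k/ form a stop–stop cluster, so [e] is inserted between them. /heswoxeidbiupkuo/ → heswoxeidebiupekuo.
Rule 2 (final vowel raising): /o/ is a mid vowel in word-final position, so it raises to [u]. /heswoxeidebiupekuo/ → heswoxeidebiupekuu.

heswoxeidebiupekuu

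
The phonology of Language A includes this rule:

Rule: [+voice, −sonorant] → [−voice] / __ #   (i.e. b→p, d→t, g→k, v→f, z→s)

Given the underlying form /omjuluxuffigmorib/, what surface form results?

Scanning /omjuluxuffigmorib/: /g/ at position 12 is not in the conditioning environment; /b/ is a voiced obstruent in word-final position, so it devoices to [p].
Result: [omjuluxuffigmorip].

omjuluxuffigmorip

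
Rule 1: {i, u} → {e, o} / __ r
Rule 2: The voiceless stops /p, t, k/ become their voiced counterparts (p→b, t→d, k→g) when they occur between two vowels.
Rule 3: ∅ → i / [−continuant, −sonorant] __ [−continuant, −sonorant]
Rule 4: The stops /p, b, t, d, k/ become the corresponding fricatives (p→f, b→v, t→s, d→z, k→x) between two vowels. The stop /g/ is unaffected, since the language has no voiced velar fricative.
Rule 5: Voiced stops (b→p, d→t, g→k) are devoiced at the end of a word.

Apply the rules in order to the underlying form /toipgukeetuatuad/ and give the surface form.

Rule 1 (pre-rhotic lowering): no segment meets the environment; /toipgukeetuatuad/ is unchanged.
Rule 2 (intervocalic voicing): /k/ is a voiceless stop between vowels /u/ and /e/, so it voices to [g]. /t/ is a voiceless stop between vowels /e/ and /u/, so it voices to [d]. /t/ is a voiceless stop between vowels /a/ and /u/, so it voices to [d]. /toipgukeetuatuad/ → toipgugeeduaduad.
Rule 3 (stop-cluster i-epenthesis): /p/ and /g/ form a stop–stop cluster, so [i] is inserted between them. /toipgugeeduaduad/ → toipigugeeduaduad.
Rule 4 (intervocalic spirantization): /p/ is a stop between vowels /i/ and /i/, so it spirantizes to the fricative [f]. /d/ is a stop between vowels /e/ and /u/, so it spirantizes to the fricative [z]. /d/ is a stop between vowels /a/ and /u/, so it spirantizes to the fricative [z]. /toipigugeeduaduad/ → toifigugeezuazuad.
Rule 5 (final devoicing): /d/ is a voiced stop in word-final position, so it devoices to [t]. /toifigugeezuazuad/ → toifigugeezuazuat.

toifigugeezuazuat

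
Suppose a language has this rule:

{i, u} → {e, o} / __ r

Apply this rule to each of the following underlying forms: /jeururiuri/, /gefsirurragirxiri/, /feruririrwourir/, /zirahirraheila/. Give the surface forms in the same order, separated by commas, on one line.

jeororiori, gefserorragerxeri, ferorererwoorer, zeraherraheila

/jeururiuri/: /u/ is a high vowel immediately before /r/, so it lowers to [o]. /u/ is a high vowel immediately before /r/, so it lowers to [o]. /u/ is a high vowel immediately before /r/, so it lowers to [o]. → [jeororiori].
/gefsirurragirxiri/: /i/ is a high vowel immediately before /r/, so it lowers to [e]. /u/ is a high vowel immediately before /r/, so it lowers to [o]. /i/ is a high vowel immediately before /r/, so it lowers to [e]. /i/ is a high vowel immediately before /r/, so it lowers to [e]. → [gefserorragerxeri].
/feruririrwourir/: /u/ is a high vowel immediately before /r/, so it lowers to [o]. /i/ is a high vowel immediately before /r/, so it lowers to [e]. /i/ is a high vowel immediately before /r/, so it lowers to [e]. /u/ is a high vowel immediately before /r/, so it lowers to [o]. /i/ is a high vowel immediately before /r/, so it lowers to [e]. → [ferorererwoorer].
/zirahirraheila/: /i/ is a high vowel immediately before /r/, so it lowers to [e]. /i/ is a high vowel immediately before /r/, so it lowers to [e]. → [zeraherraheila].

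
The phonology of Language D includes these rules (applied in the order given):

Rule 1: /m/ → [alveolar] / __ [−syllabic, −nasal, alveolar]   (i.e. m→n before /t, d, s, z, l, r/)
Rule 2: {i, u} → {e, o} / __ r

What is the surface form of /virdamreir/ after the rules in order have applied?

Rule 1 (nasal place assimilation): /m/ precedes the alveolar consonant /r/, so it assimilates in place to [n]. /virdamreir/ → virdanreir.
Rule 2 (pre-rhotic lowering): /i/ is a high vowel immediately before /r/, so it lowers to [e]. /i/ is a high vowel immediately before /r/, so it lowers to [e]. /virdanreir/ → verdanreer.

verdanreer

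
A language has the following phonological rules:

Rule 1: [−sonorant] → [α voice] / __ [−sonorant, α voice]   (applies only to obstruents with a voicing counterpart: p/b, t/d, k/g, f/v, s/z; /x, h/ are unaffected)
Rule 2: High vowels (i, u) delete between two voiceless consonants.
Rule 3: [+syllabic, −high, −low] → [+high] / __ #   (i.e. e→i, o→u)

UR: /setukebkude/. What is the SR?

Rule 1 (regressive voicing assimilation): /b/ precedes the voiceless obstruent /k/, so it devoices to [p] by assimilation. /setukebkude/ → setukepkude.
Rule 2 (high vowel syncope): /u/ is a high vowel flanked by voiceless consonants /t/ and /k/, so it deletes. /setukepkude/ → setkepkude.
Rule 3 (final vowel raising): /e/ is a mid vowel in word-final position, so it raises to [i]. /setkepkude/ → setkepkudi.

setkepkudi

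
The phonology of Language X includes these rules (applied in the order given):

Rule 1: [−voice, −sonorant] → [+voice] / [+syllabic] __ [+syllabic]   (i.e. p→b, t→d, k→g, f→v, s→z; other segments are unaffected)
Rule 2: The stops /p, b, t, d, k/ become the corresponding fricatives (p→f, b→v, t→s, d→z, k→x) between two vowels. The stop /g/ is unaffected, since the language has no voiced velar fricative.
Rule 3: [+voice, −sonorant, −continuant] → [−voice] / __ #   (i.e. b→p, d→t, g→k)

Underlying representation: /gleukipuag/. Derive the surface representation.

gleugivuak

Rule 1 (intervocalic voicing): /k/ is a voiceless obstruent between vowels /u/ and /i/, so it voices to [g]. /p/ is a voiceless obstruent between vowels /i/ and /u/, so it voices to [b]. /gleukipuag/ → gleugibuag.
Rule 2 (intervocalic spirantization): /b/ is a stop between vowels /i/ and /u/, so it spirantizes to the fricative [v]. /gleugibuag/ → gleugivuag.
Rule 3 (final devoicing): /g/ is a voiced stop in word-final position, so it devoices to [k]. /gleugivuag/ → gleugivuak.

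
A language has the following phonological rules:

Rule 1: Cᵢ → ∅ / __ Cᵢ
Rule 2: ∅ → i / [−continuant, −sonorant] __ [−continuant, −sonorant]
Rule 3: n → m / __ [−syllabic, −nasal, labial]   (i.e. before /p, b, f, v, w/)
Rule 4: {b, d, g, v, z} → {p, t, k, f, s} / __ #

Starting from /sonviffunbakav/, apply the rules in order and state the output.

somvifumbakaf

Rule 1 (degemination): /ff/ is a geminate; the first /f/ deletes. /sonviffunbakav/ → sonvifunbakav.
Rule 2 (stop-cluster i-epenthesis): no segment meets the environment; /sonvifunbakav/ is unchanged.
Rule 3 (nasal place assimilation): /n/ precedes the labial consonant /v/, so it assimilates in place to [m]. /n/ precedes the labial consonant /b/, so it assimilates in place to [m]. /sonvifunbakav/ → somvifumbakav.
Rule 4 (final devoicing): /v/ is a voiced obstruent in word-final position, so it devoices to [f]. /somvifumbakav/ → somvifumbakaf.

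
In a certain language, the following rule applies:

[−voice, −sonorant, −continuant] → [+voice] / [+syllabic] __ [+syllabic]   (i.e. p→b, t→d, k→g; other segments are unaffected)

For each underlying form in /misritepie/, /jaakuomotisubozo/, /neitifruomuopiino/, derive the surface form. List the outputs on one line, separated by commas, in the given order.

misridebie, jaaguomodisubozo, neidifruomuobiino

/misritepie/: /t/ is a voiceless stop between vowels /i/ and /e/, so it voices to [d]. /p/ is a voiceless stop between vowels /e/ and /i/, so it voices to [b]. → [misridebie].
/jaakuomotisubozo/: /k/ is a voiceless stop between vowels /a/ and /u/, so it voices to [g]. /t/ is a voiceless stop between vowels /o/ and /i/, so it voices to [d]. → [jaaguomodisubozo].
/neitifruomuopiino/: /t/ is a voiceless stop between vowels /i/ and /i/, so it voices to [d]. /p/ is a voiceless stop between vowels /o/ and /i/, so it voices to [b]. → [neidifruomuobiino].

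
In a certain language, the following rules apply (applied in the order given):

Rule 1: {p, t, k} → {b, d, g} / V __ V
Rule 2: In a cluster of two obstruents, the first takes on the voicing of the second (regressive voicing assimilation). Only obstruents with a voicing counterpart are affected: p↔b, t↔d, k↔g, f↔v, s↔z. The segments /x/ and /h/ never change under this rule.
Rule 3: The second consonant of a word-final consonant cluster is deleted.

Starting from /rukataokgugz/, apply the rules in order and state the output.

rugadaoggug

Rule 1 (intervocalic voicing): /k/ is a voiceless stop between vowels /u/ and /a/, so it voices to [g]. /t/ is a voiceless stop between vowels /a/ and /a/, so it voices to [d]. /rukataokgugz/ → rugadaokgugz.
Rule 2 (regressive voicing assimilation): /k/ precedes the voiced obstruent /g/, so it voices to [g] by assimilation. /rugadaokgugz/ → rugadaoggugz.
Rule 3 (final cluster simplification): /z/ is the second consonant of a word-final cluster /gz/, so it deletes. /rugadaoggugz/ → rugadaoggug.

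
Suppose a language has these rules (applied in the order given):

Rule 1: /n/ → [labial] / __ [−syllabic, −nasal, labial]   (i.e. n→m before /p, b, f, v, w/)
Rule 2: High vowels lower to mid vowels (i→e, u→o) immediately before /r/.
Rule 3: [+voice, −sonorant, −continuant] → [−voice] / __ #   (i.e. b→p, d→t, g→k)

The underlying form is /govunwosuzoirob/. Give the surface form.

Rule 1 (nasal place assimilation): /n/ precedes the labial consonant /w/, so it assimilates in place to [m]. /govunwosuzoirob/ → govumwosuzoirob.
Rule 2 (pre-rhotic lowering): /i/ is a high vowel immediately before /r/, so it lowers to [e]. /govumwosuzoirob/ → govumwosuzoerob.
Rule 3 (final devoicing): /b/ is a voiced stop in word-final position, so it devoices to [p]. /govumwosuzoerob/ → govumwosuzoerop.

govumwosuzoerop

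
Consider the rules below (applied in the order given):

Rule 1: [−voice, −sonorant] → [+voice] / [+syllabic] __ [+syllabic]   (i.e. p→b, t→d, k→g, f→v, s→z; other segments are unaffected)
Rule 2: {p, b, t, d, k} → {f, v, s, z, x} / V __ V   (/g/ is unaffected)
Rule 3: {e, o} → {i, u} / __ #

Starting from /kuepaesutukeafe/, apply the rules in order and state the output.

Rule 1 (intervocalic voicing): /p/ is a voiceless obstruent between vowels /e/ and /a/, so it voices to [b]. /s/ is a voiceless obstruent between vowels /e/ and /u/, so it voices to [z]. /t/ is a voiceless obstruent between vowels /u/ and /u/, so it voices to [d]. /k/ is a voiceless obstruent between vowels /u/ and /e/, so it voices to [g]. /f/ is a voiceless obstruent between vowels /a/ and /e/, so it voices to [v]. /kuepaesutukeafe/ → kuebaezudugeave.
Rule 2 (intervocalic spirantization): /b/ is a stop between vowels /e/ and /a/, so it spirantizes to the fricative [v]. /d/ is a stop between vowels /u/ and /u/, so it spirantizes to the fricative [z]. /kuebaezudugeave/ → kuevaezuzugeave.
Rule 3 (final vowel raising): /e/ is a mid vowel in word-final position, so it raises to [i]. /kuevaezuzugeave/ → kuevaezuzugeavi.

kuevaezuzugeavi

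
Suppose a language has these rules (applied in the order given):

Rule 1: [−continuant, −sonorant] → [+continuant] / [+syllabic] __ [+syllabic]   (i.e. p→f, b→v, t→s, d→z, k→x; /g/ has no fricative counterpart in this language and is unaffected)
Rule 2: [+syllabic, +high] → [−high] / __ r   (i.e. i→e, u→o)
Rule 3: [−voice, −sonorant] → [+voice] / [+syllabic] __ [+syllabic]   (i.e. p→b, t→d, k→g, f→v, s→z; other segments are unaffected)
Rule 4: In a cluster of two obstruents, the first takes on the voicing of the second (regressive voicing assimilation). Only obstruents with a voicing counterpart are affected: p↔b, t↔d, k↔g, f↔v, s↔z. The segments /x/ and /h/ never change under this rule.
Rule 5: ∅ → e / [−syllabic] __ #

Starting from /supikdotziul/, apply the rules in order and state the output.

suvigdodziule

Rule 1 (intervocalic spirantization): /p/ is a stop between vowels /u/ and /i/, so it spirantizes to the fricative [f]. /supikdotziul/ → sufikdotziul.
Rule 2 (pre-rhotic lowering): no segment meets the environment; /sufikdotziul/ is unchanged.
Rule 3 (intervocalic voicing): /f/ is a voiceless obstruent between vowels /u/ and /i/, so it voices to [v]. /sufikdotziul/ → suvikdotziul.
Rule 4 (regressive voicing assimilation): /k/ precedes the voiced obstruent /d/, so it voices to [g] by assimilation. /t/ precedes the voiced obstruent /z/, so it voices to [d] by assimilation. /suvikdotziul/ → suvigdodziul.
Rule 5 (final e-epenthesis): the form ends in the consonant /l/, so [e] is inserted word-finally. /suvigdodziul/ → suvigdodziule.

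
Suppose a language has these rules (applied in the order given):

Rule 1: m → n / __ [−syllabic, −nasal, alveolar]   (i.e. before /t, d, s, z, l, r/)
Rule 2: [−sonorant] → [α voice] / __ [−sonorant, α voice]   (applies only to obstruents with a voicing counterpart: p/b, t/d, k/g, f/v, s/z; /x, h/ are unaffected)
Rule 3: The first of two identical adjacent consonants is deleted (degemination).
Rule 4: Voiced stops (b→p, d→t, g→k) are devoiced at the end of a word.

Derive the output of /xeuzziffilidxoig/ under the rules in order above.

Rule 1 (nasal place assimilation): no segment meets the environment; /xeuzziffilidxoig/ is unchanged.
Rule 2 (regressive voicing assimilation): /d/ precedes the voiceless obstruent /x/, so it devoices to [t] by assimilation. /xeuzziffilidxoig/ → xeuzziffilitxoig.
Rule 3 (degemination): /zz/ is a geminate; the first /z/ deletes. /ff/ is a geminate; the first /f/ deletes. /xeuzziffilitxoig/ → xeuzifilitxoig.
Rule 4 (final devoicing): /g/ is a voiced stop in word-final position, so it devoices to [k]. /xeuzifilitxoig/ → xeuzifilitxoik.

xeuzifilitxoik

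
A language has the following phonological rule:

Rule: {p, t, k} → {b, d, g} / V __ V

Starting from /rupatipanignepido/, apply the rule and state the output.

/p/ is a voiceless stop between vowels /u/ and /a/, so it voices to [b].
/t/ is a voiceless stop between vowels /a/ and /i/, so it voices to [d].
/p/ is a voiceless stop between vowels /i/ and /a/, so it voices to [b].
/p/ is a voiceless stop between vowels /e/ and /i/, so it voices to [b].
Surface form: [rubadibanignebido].

rubadibanignebido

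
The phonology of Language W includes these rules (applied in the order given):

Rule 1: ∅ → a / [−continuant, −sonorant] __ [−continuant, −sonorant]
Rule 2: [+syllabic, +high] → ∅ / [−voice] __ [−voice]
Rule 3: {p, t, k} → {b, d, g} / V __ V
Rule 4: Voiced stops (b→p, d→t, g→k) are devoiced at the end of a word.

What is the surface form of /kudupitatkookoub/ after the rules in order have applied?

kuduptadagoogoup

Rule 1 (stop-cluster a-epenthesis): /t/ and /k/ form a stop–stop cluster, so [a] is inserted between them. /kudupitatkookoub/ → kudupitatakookoub.
Rule 2 (high vowel syncope): /i/ is a high vowel flanked by voiceless consonants /p/ and /t/, so it deletes. /kudupitatakookoub/ → kuduptatakookoub.
Rule 3 (intervocalic voicing): /t/ is a voiceless stop between vowels /a/ and /a/, so it voices to [d]. /k/ is a voiceless stop between vowels /a/ and /o/, so it voices to [g]. /k/ is a voiceless stop between vowels /o/ and /o/, so it voices to [g]. /kuduptatakookoub/ → kuduptadagoogoub.
Rule 4 (final devoicing): /b/ is a voiced stop in word-final position, so it devoices to [p]. /kuduptadagoogoub/ → kuduptadagoogoup.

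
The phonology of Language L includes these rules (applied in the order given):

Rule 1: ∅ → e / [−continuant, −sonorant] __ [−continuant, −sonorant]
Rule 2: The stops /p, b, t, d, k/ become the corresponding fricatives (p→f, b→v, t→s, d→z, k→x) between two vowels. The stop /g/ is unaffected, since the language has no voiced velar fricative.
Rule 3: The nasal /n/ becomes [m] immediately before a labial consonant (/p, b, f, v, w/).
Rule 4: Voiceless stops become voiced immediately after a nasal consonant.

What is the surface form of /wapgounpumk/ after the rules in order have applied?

wafegoumbumg

Rule 1 (stop-cluster e-epenthesis): /p/ and /g/ form a stop–stop cluster, so [e] is inserted between them. /wapgounpumk/ → wapegounpumk.
Rule 2 (intervocalic spirantization): /p/ is a stop between vowels /a/ and /e/, so it spirantizes to the fricative [f]. /wapegounpumk/ → wafegounpumk.
Rule 3 (nasal place assimilation): /n/ precedes the labial consonant /p/, so it assimilates in place to [m]. /wafegounpumk/ → wafegoumpumk.
Rule 4 (post-nasal voicing): /p/ is a voiceless stop immediately after the nasal /m/, so it voices to [b]. /k/ is a voiceless stop immediately after the nasal /m/, so it voices to [g]. /wafegoumpumk/ → wafegoumbumg.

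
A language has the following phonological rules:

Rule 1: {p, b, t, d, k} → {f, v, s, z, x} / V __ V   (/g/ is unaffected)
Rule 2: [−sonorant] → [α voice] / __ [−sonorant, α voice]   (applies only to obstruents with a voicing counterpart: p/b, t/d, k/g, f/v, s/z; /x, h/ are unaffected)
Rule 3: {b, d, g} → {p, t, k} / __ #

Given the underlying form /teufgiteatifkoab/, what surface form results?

teuvgiseasifkoap

Rule 1 (intervocalic spirantization): /t/ is a stop between vowels /i/ and /e/, so it spirantizes to the fricative [s]. /t/ is a stop between vowels /a/ and /i/, so it spirantizes to the fricative [s]. /teufgiteatifkoab/ → teufgiseasifkoab.
Rule 2 (regressive voicing assimilation): /f/ precedes the voiced obstruent /g/, so it voices to [v] by assimilation. /teufgiseasifkoab/ → teuvgiseasifkoab.
Rule 3 (final devoicing): /b/ is a voiced stop in word-final position, so it devoices to [p]. /teuvgiseasifkoab/ → teuvgiseasifkoap.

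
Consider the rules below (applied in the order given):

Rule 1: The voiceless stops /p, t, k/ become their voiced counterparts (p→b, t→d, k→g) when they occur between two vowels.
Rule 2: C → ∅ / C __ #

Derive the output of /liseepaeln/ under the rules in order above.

Rule 1 (intervocalic voicing): /p/ is a voiceless stop between vowels /e/ and /a/, so it voices to [b]. /liseepaeln/ → liseebaeln.
Rule 2 (final cluster simplification): /n/ is the second consonant of a word-final cluster /ln/, so it deletes. /liseebaeln/ → liseebael.

liseebael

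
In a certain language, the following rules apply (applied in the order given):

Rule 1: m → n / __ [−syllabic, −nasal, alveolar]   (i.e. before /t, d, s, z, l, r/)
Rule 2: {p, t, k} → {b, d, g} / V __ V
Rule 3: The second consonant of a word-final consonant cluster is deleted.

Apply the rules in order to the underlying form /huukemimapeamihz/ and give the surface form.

huugemimabeamih

Rule 1 (nasal place assimilation): no segment meets the environment; /huukemimapeamihz/ is unchanged.
Rule 2 (intervocalic voicing): /k/ is a voiceless stop between vowels /u/ and /e/, so it voices to [g]. /p/ is a voiceless stop between vowels /a/ and /e/, so it voices to [b]. /huukemimapeamihz/ → huugemimabeamihz.
Rule 3 (final cluster simplification): /z/ is the second consonant of a word-final cluster /hz/, so it deletes. /huugemimabeamihz/ → huugemimabeamih.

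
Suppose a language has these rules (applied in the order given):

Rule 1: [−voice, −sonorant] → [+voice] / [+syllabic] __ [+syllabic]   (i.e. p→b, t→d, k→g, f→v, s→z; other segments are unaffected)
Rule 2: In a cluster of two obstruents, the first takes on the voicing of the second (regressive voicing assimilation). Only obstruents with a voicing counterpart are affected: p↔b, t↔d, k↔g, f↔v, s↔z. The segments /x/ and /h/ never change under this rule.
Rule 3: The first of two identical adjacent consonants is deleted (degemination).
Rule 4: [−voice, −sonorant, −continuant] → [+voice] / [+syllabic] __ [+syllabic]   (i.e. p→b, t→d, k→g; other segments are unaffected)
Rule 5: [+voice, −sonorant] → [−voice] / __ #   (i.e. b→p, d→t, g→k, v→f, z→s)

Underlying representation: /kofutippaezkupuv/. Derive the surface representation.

Rule 1 (intervocalic voicing): /f/ is a voiceless obstruent between vowels /o/ and /u/, so it voices to [v]. /t/ is a voiceless obstruent between vowels /u/ and /i/, so it voices to [d]. /p/ is a voiceless obstruent between vowels /u/ and /u/, so it voices to [b]. /kofutippaezkupuv/ → kovudippaezkubuv.
Rule 2 (regressive voicing assimilation): /z/ precedes the voiceless obstruent /k/, so it devoices to [s] by assimilation. /kovudippaezkubuv/ → kovudippaeskubuv.
Rule 3 (degemination): /pp/ is a geminate; the first /p/ deletes. /kovudippaeskubuv/ → kovudipaeskubuv.
Rule 4 (intervocalic voicing): /p/ is a voiceless stop between vowels /i/ and /a/, so it voices to [b]. /kovudipaeskubuv/ → kovudibaeskubuv.
Rule 5 (final devoicing): /v/ is a voiced obstruent in word-final position, so it devoices to [f]. /kovudibaeskubuv/ → kovudibaeskubuf.

kovudibaeskubuf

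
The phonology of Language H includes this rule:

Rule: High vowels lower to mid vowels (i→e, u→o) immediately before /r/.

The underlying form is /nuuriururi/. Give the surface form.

nuoriorori

Scanning /nuuriururi/: /u/ at position 2 is not in the conditioning environment; /u/ is a high vowel immediately before /r/, so it lowers to [o]; /i/ at position 5 is not in the conditioning environment; /u/ is a high vowel immediately before /r/, so it lowers to [o]; /u/ is a high vowel immediately before /r/, so it lowers to [o]; /i/ at position 10 is not in the conditioning environment.
Result: [nuoriorori].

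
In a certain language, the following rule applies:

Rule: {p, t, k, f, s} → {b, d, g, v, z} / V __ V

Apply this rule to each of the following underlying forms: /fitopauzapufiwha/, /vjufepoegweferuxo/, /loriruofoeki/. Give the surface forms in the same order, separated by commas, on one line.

/fitopauzapufiwha/: /t/ is a voiceless obstruent between vowels /i/ and /o/, so it voices to [d]. /p/ is a voiceless obstruent between vowels /o/ and /a/, so it voices to [b]. /p/ is a voiceless obstruent between vowels /a/ and /u/, so it voices to [b]. /f/ is a voiceless obstruent between vowels /u/ and /i/, so it voices to [v]. → [fidobauzabuviwha].
/vjufepoegweferuxo/: /f/ is a voiceless obstruent between vowels /u/ and /e/, so it voices to [v]. /p/ is a voiceless obstruent between vowels /e/ and /o/, so it voices to [b]. /f/ is a voiceless obstruent between vowels /e/ and /e/, so it voices to [v]. → [vjuveboegweveruxo].
/loriruofoeki/: /f/ is a voiceless obstruent between vowels /o/ and /o/, so it voices to [v]. /k/ is a voiceless obstruent between vowels /e/ and /i/, so it voices to [g]. → [loriruovoegi].

fidobauzabuviwha, vjuveboegweveruxo, loriruovoegi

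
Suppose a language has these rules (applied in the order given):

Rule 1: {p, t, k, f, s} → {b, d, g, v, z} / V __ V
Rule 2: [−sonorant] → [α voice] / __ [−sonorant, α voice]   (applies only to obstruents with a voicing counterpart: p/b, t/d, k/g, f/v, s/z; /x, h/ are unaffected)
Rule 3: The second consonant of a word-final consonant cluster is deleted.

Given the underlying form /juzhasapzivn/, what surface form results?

Rule 1 (intervocalic voicing): /s/ is a voiceless obstruent between vowels /a/ and /a/, so it voices to [z]. /juzhasapzivn/ → juzhazapzivn.
Rule 2 (regressive voicing assimilation): /z/ precedes the voiceless obstruent /h/, so it devoices to [s] by assimilation. /p/ precedes the voiced obstruent /z/, so it voices to [b] by assimilation. /juzhazapzivn/ → jushazabzivn.
Rule 3 (final cluster simplification): /n/ is the second consonant of a word-final cluster /vn/, so it deletes. /jushazabzivn/ → jushazabziv.

jushazabziv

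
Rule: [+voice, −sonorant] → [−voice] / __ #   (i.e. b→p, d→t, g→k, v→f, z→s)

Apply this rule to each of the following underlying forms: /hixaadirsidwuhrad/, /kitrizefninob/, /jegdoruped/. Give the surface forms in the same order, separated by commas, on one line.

/hixaadirsidwuhrad/: /d/ is a voiced obstruent in word-final position, so it devoices to [t]. → [hixaadirsidwuhrat].
/kitrizefninob/: /b/ is a voiced obstruent in word-final position, so it devoices to [p]. → [kitrizefninop].
/jegdoruped/: /d/ is a voiced obstruent in word-final position, so it devoices to [t]. → [jegdorupet].

hixaadirsidwuhrat, kitrizefninop, jegdorupet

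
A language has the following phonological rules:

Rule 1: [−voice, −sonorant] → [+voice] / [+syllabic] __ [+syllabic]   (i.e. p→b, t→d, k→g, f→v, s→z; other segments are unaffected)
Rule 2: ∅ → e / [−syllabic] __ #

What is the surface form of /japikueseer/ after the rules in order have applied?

Rule 1 (intervocalic voicing): /p/ is a voiceless obstruent between vowels /a/ and /i/, so it voices to [b]. /k/ is a voiceless obstruent between vowels /i/ and /u/, so it voices to [g]. /s/ is a voiceless obstruent between vowels /e/ and /e/, so it voices to [z]. /japikueseer/ → jabiguezeer.
Rule 2 (final e-epenthesis): the form ends in the consonant /r/, so [e] is inserted word-finally. /jabiguezeer/ → jabiguezeere.

jabiguezeere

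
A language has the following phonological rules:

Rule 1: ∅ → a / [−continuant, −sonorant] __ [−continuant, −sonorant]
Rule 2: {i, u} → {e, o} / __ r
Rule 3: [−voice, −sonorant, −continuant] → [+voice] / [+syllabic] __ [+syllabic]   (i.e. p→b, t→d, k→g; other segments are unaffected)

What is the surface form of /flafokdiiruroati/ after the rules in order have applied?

flafogadieroroadi

Rule 1 (stop-cluster a-epenthesis): /k/ and /d/ form a stop–stop cluster, so [a] is inserted between them. /flafokdiiruroati/ → flafokadiiruroati.
Rule 2 (pre-rhotic lowering): /i/ is a high vowel immediately before /r/, so it lowers to [e]. /u/ is a high vowel immediately before /r/, so it lowers to [o]. /flafokadiiruroati/ → flafokadieroroati.
Rule 3 (intervocalic voicing): /k/ is a voiceless stop between vowels /o/ and /a/, so it voices to [g]. /t/ is a voiceless stop between vowels /a/ and /i/, so it voices to [d]. /flafokadieroroati/ → flafogadieroroadi.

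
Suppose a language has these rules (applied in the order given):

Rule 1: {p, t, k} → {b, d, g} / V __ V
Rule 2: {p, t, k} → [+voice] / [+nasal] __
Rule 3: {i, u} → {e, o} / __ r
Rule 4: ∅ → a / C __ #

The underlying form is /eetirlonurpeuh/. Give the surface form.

Rule 1 (intervocalic voicing): /t/ is a voiceless stop between vowels /e/ and /i/, so it voices to [d]. /eetirlonurpeuh/ → eedirlonurpeuh.
Rule 2 (post-nasal voicing): no segment meets the environment; /eedirlonurpeuh/ is unchanged.
Rule 3 (pre-rhotic lowering): /i/ is a high vowel immediately before /r/, so it lowers to [e]. /u/ is a high vowel immediately before /r/, so it lowers to [o]. /eedirlonurpeuh/ → eederlonorpeuh.
Rule 4 (final a-epenthesis): the form ends in the consonant /h/, so [a] is inserted word-finally. /eederlonorpeuh/ → eederlonorpeuha.

eederlonorpeuha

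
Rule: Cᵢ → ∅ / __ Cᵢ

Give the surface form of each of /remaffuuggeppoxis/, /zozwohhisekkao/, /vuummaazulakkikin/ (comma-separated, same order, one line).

/remaffuuggeppoxis/: /ff/ is a geminate; the first /f/ deletes. /gg/ is a geminate; the first /g/ deletes. /pp/ is a geminate; the first /p/ deletes. → [remafuugepoxis].
/zozwohhisekkao/: /hh/ is a geminate; the first /h/ deletes. /kk/ is a geminate; the first /k/ deletes. → [zozwohisekao].
/vuummaazulakkikin/: /mm/ is a geminate; the first /m/ deletes. /kk/ is a geminate; the first /k/ deletes. → [vuumaazulakikin].

remafuugepoxis, zozwohisekao, vuumaazulakikin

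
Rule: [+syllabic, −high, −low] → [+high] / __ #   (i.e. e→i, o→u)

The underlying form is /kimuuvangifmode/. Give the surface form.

kimuuvangifmodi

/e/ is a mid vowel in word-final position, so it raises to [i].
The other instance of /o/ does not occur in the required environment and remains unchanged.
Surface form: [kimuuvangifmodi].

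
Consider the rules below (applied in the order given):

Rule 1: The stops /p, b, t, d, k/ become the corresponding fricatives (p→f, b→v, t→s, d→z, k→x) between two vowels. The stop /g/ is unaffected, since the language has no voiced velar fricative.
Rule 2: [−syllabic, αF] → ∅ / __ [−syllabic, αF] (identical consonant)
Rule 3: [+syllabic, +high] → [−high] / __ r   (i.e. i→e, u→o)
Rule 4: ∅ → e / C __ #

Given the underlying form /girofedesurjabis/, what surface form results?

gerofezesorjavise

Rule 1 (intervocalic spirantization): /d/ is a stop between vowels /e/ and /e/, so it spirantizes to the fricative [z]. /b/ is a stop between vowels /a/ and /i/, so it spirantizes to the fricative [v]. /girofedesurjabis/ → girofezesurjavis.
Rule 2 (degemination): no segment meets the environment; /girofezesurjavis/ is unchanged.
Rule 3 (pre-rhotic lowering): /i/ is a high vowel immediately before /r/, so it lowers to [e]. /u/ is a high vowel immediately before /r/, so it lowers to [o]. /girofezesurjavis/ → gerofezesorjavis.
Rule 4 (final e-epenthesis): the form ends in the consonant /s/, so [e] is inserted word-finally. /gerofezesorjavis/ → gerofezesorjavise.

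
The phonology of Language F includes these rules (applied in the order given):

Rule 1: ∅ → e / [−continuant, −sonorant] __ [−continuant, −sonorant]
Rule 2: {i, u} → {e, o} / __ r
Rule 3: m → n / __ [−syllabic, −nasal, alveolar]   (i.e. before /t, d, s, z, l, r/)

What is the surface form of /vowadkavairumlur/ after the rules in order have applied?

Rule 1 (stop-cluster e-epenthesis): /d/ and /k/ form a stop–stop cluster, so [e] is inserted between them. /vowadkavairumlur/ → vowadekavairumlur.
Rule 2 (pre-rhotic lowering): /i/ is a high vowel immediately before /r/, so it lowers to [e]. /u/ is a high vowel immediately before /r/, so it lowers to [o]. /vowadekavairumlur/ → vowadekavaerumlor.
Rule 3 (nasal place assimilation): /m/ precedes the alveolar consonant /l/, so it assimilates in place to [n]. /vowadekavaerumlor/ → vowadekavaerunlor.

vowadekavaerunlor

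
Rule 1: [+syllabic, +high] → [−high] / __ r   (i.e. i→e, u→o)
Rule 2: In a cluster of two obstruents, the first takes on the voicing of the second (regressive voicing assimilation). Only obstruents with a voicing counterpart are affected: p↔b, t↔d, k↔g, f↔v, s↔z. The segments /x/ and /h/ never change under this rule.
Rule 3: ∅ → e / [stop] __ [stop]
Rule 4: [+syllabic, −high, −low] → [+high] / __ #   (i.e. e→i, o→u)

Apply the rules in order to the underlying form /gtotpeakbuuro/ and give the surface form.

Rule 1 (pre-rhotic lowering): /u/ is a high vowel immediately before /r/, so it lowers to [o]. /gtotpeakbuuro/ → gtotpeakbuoro.
Rule 2 (regressive voicing assimilation): /g/ precedes the voiceless obstruent /t/, so it devoices to [k] by assimilation. /k/ precedes the voiced obstruent /b/, so it voices to [g] by assimilation. /gtotpeakbuoro/ → ktotpeagbuoro.
Rule 3 (stop-cluster e-epenthesis): /k/ and /t/ form a stop–stop cluster, so [e] is inserted between them. /t/ and /p/ form a stop–stop cluster, so [e] is inserted between them. /g/ and /b/ form a stop–stop cluster, so [e] is inserted between them. /ktotpeagbuoro/ → ketotepeagebuoro.
Rule 4 (final vowel raising): /o/ is a mid vowel in word-final position, so it raises to [u]. /ketotepeagebuoro/ → ketotepeagebuoru.

ketotepeagebuoru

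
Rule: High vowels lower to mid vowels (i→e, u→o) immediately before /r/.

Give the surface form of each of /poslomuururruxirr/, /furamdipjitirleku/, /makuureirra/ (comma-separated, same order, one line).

poslomuororruxerr, foramdipjiterleku, makuoreerra

/poslomuururruxirr/: /u/ is a high vowel immediately before /r/, so it lowers to [o]. /u/ is a high vowel immediately before /r/, so it lowers to [o]. /i/ is a high vowel immediately before /r/, so it lowers to [e]. → [poslomuororruxerr].
/furamdipjitirleku/: /u/ is a high vowel immediately before /r/, so it lowers to [o]. /i/ is a high vowel immediately before /r/, so it lowers to [e]. → [foramdipjiterleku].
/makuureirra/: /u/ is a high vowel immediately before /r/, so it lowers to [o]. /i/ is a high vowel immediately before /r/, so it lowers to [e]. → [makuoreerra].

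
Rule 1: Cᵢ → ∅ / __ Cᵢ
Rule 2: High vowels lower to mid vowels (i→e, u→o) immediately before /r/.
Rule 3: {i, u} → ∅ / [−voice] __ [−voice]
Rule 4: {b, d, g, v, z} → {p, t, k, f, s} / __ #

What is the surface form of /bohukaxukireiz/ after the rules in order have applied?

bohkaxkereis

Rule 1 (degemination): no segment meets the environment; /bohukaxukireiz/ is unchanged.
Rule 2 (pre-rhotic lowering): /i/ is a high vowel immediately before /r/, so it lowers to [e]. /bohukaxukireiz/ → bohukaxukereiz.
Rule 3 (high vowel syncope): /u/ is a high vowel flanked by voiceless consonants /h/ and /k/, so it deletes. /u/ is a high vowel flanked by voiceless consonants /x/ and /k/, so it deletes. /bohukaxukereiz/ → bohkaxkereiz.
Rule 4 (final devoicing): /z/ is a voiced obstruent in word-final position, so it devoices to [s]. /bohkaxkereiz/ → bohkaxkereis.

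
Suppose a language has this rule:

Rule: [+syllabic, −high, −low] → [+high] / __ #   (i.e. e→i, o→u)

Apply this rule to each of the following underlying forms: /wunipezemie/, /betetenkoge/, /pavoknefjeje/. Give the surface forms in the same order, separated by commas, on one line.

wunipezemii, betetenkogi, pavoknefjeji

/wunipezemie/: /e/ is a mid vowel in word-final position, so it raises to [i]. → [wunipezemii].
/betetenkoge/: /e/ is a mid vowel in word-final position, so it raises to [i]. → [betetenkogi].
/pavoknefjeje/: /e/ is a mid vowel in word-final position, so it raises to [i]. → [pavoknefjeji].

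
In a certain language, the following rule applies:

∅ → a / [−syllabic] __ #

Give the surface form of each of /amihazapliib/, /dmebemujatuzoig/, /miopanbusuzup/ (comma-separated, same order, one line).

/amihazapliib/: the form ends in the consonant /b/, so [a] is inserted word-finally. → [amihazapliiba].
/dmebemujatuzoig/: the form ends in the consonant /g/, so [a] is inserted word-finally. → [dmebemujatuzoiga].
/miopanbusuzup/: the form ends in the consonant /p/, so [a] is inserted word-finally. → [miopanbusuzupa].

amihazapliiba, dmebemujatuzoiga, miopanbusuzupa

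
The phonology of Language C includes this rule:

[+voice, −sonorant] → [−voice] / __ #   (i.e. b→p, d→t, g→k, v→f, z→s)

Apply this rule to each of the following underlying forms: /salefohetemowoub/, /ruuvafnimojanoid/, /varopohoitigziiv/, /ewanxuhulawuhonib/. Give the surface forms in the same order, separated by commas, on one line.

/salefohetemowoub/: /b/ is a voiced obstruent in word-final position, so it devoices to [p]. → [salefohetemowoup].
/ruuvafnimojanoid/: /d/ is a voiced obstruent in word-final position, so it devoices to [t]. → [ruuvafnimojanoit].
/varopohoitigziiv/: /v/ is a voiced obstruent in word-final position, so it devoices to [f]. → [varopohoitigziif].
/ewanxuhulawuhonib/: /b/ is a voiced obstruent in word-final position, so it devoices to [p]. → [ewanxuhulawuhonip].

salefohetemowoup, ruuvafnimojanoit, varopohoitigziif, ewanxuhulawuhonip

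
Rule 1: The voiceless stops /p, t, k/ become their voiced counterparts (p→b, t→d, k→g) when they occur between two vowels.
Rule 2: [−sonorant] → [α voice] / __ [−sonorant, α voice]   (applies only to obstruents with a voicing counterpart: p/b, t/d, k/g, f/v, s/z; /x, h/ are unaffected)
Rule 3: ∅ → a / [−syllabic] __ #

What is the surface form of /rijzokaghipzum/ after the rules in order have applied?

rijzogakhibzuma

Rule 1 (intervocalic voicing): /k/ is a voiceless stop between vowels /o/ and /a/, so it voices to [g]. /rijzokaghipzum/ → rijzogaghipzum.
Rule 2 (regressive voicing assimilation): /g/ precedes the voiceless obstruent /h/, so it devoices to [k] by assimilation. /p/ precedes the voiced obstruent /z/, so it voices to [b] by assimilation. /rijzogaghipzum/ → rijzogakhibzum.
Rule 3 (final a-epenthesis): the form ends in the consonant /m/, so [a] is inserted word-finally. /rijzogakhibzum/ → rijzogakhibzuma.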